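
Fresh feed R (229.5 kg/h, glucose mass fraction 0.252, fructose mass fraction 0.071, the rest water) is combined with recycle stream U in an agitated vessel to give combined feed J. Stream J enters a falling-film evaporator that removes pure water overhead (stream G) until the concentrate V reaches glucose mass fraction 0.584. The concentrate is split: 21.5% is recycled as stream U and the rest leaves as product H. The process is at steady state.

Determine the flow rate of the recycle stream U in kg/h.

Overall glucose balance (none leaves overhead): glucose in fresh feed = glucose in product, i.e. 229.5×0.252 = (1−0.215)·V·0.584.
V = 57.834/(0.584×0.785) = 126.15 kg/h.
Recycle U = 0.215×126.15 = 27.123 kg/h.

27.12 kg/h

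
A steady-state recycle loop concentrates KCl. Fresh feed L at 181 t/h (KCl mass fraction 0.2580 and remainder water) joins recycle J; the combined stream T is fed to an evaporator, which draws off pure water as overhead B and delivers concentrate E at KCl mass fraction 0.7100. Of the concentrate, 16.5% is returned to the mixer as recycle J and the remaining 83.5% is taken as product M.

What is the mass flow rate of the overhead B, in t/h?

Overall KCl balance (none leaves overhead): KCl in fresh feed = KCl in product, i.e. 181×0.258 = (1−0.165)·E·0.710.
E = 46.698/(0.710×0.835) = 78.769 t/h.
Recycle J = 0.165×78.769 = 12.997 t/h.
Combined feed T = 181 + 12.997 = 194 t/h.
Overhead B = T − E = 194 − 78.769 = 115.23 t/h.

115.2 t/h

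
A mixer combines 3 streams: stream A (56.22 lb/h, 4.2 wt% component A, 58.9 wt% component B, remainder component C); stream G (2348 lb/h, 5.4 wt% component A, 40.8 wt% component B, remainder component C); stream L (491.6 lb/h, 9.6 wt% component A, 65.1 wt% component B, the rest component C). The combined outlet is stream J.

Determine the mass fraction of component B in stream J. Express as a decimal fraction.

Total flow out = 56.22 + 2348 + 491.6 = 2895.8 lb/h.
component B in = 56.22×0.589 + 2348×0.408 + 491.6×0.651 = 1311.1 lb/h.
component B mass fraction in J = 1311.1/2895.8 = 0.453.

0.453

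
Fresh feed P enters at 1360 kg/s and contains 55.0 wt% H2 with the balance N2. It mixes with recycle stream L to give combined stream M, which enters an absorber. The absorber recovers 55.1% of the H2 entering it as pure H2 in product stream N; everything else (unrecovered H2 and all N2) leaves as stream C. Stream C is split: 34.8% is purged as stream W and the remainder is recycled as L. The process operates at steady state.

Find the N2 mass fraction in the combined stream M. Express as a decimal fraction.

N2 enters only via P and leaves only via the purge: 1360×0.450 = 0.348×(N2 in C), and the absorber passes all N2, so N2 in M = N2 in C = 1758.6 kg/s.
H2 in M: m_A = 1360×0.550 + (1−0.348)·(1−0.551)·m_A, so m_A = 748/0.7073 = 1057.6 kg/s.
M = 1057.6 + 1758.6 = 2816.2 kg/s.
N2 fraction in M = 1758.6/2816.2 = 0.6245.

0.6245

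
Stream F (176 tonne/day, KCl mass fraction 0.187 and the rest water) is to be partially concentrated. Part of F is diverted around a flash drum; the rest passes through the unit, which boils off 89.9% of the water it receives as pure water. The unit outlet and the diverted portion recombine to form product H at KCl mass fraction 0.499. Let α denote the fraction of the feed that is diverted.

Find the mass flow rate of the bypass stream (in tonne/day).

All 176×0.187 = 32.912 tonne/day of KCl reaches H, so H = 32.912/0.499 = 65.956 tonne/day and vapour = 110.04 tonne/day.
The evaporator receives (1−α)·176 of feed at 0.813 water and removes 0.899 of that water:
0.899×0.813×(1−α)×176 = 110.04
(1−α) = 110.04/128.64 = 0.8555;  α = 0.1445.
Bypass flow = 0.1445×176 = 25.438 tonne/day.

25.44 tonne/day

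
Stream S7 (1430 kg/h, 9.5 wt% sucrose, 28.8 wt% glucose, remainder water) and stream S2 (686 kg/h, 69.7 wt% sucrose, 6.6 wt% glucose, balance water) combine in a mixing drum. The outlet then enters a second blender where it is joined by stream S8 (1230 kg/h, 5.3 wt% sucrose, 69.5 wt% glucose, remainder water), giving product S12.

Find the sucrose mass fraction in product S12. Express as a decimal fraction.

0.203

Overall, product flow = 3346 kg/h.
sucrose in = 1430×0.095 + 686×0.697 + 1230×0.053 = 679.18 kg/h.
sucrose fraction in S12 = 0.203.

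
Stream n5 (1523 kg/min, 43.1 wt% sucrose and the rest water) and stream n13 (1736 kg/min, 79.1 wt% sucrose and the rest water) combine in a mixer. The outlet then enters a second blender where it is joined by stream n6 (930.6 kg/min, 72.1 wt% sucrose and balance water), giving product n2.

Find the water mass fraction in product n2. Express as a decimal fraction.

Overall, product flow = 4189.6 kg/min.
water in = 1523×0.569 + 1736×0.209 + 930.6×0.279 = 1489 kg/min.
water fraction in n2 = 0.355.

0.355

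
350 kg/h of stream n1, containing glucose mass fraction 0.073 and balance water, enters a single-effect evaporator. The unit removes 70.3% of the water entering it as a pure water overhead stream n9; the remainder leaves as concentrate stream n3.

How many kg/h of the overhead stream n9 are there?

water entering = 350×0.927 = 324.45 kg/h; overhead removed = 0.703×324.45 = 228.09 kg/h.

228.1 kg/h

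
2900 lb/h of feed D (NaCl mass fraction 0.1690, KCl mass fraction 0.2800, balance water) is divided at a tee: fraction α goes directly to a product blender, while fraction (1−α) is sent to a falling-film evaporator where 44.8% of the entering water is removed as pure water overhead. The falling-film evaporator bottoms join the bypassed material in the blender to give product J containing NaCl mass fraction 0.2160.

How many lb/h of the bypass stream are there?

343.7 lb/h

All 2900×0.169 = 490.1 lb/h of NaCl reaches J, so J = 490.1/0.216 = 2269 lb/h and vapour = 631.02 lb/h.
The evaporator receives (1−α)·2900 of feed at 0.551 water and removes 0.448 of that water:
0.448×0.551×(1−α)×2900 = 631.02
(1−α) = 631.02/715.86 = 0.8815;  α = 0.1185.
Bypass flow = 0.1185×2900 = 343.7 lb/h.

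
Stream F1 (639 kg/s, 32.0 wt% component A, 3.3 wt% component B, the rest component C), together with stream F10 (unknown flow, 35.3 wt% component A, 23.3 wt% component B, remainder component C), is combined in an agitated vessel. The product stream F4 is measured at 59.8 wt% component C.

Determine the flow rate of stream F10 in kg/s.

170.2 kg/s

Let F10 be the unknown flow. Total out = 639 + F10.
component C balance: 413.43 + 0.414·F10 = 0.598·(639 + F10)
(0.414 − 0.598)·F10 = 0.598×639 − 413.43 = -31.311
F10 = -31.311 / -0.184 = 170.17 kg/s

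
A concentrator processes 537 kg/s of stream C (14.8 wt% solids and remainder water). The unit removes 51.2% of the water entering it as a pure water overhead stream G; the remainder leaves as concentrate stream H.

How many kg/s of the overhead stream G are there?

234.3 kg/s

water entering = 537×0.852 = 457.52 kg/s; overhead removed = 0.512×457.52 = 234.25 kg/s.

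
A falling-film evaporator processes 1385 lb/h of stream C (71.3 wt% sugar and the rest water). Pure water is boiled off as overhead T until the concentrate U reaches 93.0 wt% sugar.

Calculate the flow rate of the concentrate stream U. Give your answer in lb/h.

sugar is conserved: 1385×0.713 = 987.5 lb/h all reports to the concentrate.
Concentrate = 987.5/(target fraction) = 1061.8 lb/h.

1062 lb/h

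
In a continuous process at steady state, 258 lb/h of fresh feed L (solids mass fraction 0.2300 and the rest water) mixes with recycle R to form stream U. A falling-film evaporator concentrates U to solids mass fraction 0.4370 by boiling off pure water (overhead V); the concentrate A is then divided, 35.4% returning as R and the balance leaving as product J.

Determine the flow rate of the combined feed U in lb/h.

332.4 lb/h

Overall solids balance (none leaves overhead): solids in fresh feed = solids in product, i.e. 258×0.230 = (1−0.354)·A·0.437.
A = 59.34/(0.437×0.646) = 210.2 lb/h.
Recycle R = 0.354×210.2 = 74.411 lb/h.
Combined feed U = 258 + 74.411 = 332.41 lb/h.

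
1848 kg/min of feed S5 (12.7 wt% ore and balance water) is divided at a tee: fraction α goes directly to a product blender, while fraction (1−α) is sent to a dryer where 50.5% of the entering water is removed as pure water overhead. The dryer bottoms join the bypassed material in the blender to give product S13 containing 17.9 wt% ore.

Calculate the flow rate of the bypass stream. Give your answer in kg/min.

All 1848×0.127 = 234.7 kg/min of ore reaches S13, so S13 = 234.7/0.179 = 1311.2 kg/min and vapour = 536.85 kg/min.
The evaporator receives (1−α)·1848 of feed at 0.873 water and removes 0.505 of that water:
0.505×0.873×(1−α)×1848 = 536.85
(1−α) = 536.85/814.72 = 0.6589;  α = 0.3411.
Bypass flow = 0.3411×1848 = 630.28 kg/min.

630.3 kg/min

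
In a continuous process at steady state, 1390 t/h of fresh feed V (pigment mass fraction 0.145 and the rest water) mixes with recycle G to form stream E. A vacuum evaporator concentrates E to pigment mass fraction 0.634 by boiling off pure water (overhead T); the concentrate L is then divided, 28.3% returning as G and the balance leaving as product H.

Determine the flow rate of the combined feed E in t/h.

1515 t/h

Overall pigment balance (none leaves overhead): pigment in fresh feed = pigment in product, i.e. 1390×0.145 = (1−0.283)·L·0.634.
L = 201.55/(0.634×0.717) = 443.38 t/h.
Recycle G = 0.283×443.38 = 125.48 t/h.
Combined feed E = 1390 + 125.48 = 1515.5 t/h.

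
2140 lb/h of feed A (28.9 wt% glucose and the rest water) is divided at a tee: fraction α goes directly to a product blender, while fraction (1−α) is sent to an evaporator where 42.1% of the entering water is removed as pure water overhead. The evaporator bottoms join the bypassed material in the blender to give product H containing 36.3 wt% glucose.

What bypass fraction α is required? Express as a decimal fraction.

0.319

All 2140×0.289 = 618.46 lb/h of glucose reaches H, so H = 618.46/0.363 = 1703.7 lb/h and vapour = 436.25 lb/h.
The evaporator receives (1−α)·2140 of feed at 0.711 water and removes 0.421 of that water:
0.421×0.711×(1−α)×2140 = 436.25
(1−α) = 436.25/640.57 = 0.6810;  α = 0.3190.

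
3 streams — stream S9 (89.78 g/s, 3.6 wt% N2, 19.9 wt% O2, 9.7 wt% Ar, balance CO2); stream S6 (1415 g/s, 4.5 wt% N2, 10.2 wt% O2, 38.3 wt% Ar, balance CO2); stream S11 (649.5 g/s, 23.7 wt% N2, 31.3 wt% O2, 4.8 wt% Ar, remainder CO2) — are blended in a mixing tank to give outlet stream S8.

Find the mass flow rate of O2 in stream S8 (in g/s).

O2 out = O2 in = 89.78×0.199 + 1415×0.102 + 649.5×0.313 = 365.49 g/s.

365.5 g/s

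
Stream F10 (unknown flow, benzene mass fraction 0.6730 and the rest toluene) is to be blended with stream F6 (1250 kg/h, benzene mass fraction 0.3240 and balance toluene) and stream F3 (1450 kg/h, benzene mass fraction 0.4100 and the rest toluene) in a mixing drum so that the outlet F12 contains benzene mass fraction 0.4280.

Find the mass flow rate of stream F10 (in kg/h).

Let F10 be the unknown flow. Total out = 2700 + F10.
benzene balance: 999.5 + 0.673·F10 = 0.428·(2700 + F10)
(0.673 − 0.428)·F10 = 0.428×2700 − 999.5 = 156.1
F10 = 156.1 / 0.245 = 637.14 kg/h

637.1 kg/h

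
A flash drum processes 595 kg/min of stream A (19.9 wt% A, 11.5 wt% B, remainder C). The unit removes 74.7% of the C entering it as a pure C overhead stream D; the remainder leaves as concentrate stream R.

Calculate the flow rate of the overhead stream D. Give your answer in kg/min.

C entering = 595×0.686 = 408.17 kg/min; overhead removed = 0.747×408.17 = 304.9 kg/min.

304.9 kg/min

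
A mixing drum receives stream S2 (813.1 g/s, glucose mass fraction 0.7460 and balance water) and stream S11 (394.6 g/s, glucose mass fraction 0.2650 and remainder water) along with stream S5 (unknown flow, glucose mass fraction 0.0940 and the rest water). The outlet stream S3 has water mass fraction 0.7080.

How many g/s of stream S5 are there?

Let S5 be the unknown flow. Total out = 1207.7 + S5.
water balance: 496.56 + 0.906·S5 = 0.708·(1207.7 + S5)
(0.906 − 0.708)·S5 = 0.708×1207.7 − 496.56 = 358.49
S5 = 358.49 / 0.198 = 1810.6 g/s

1811 g/s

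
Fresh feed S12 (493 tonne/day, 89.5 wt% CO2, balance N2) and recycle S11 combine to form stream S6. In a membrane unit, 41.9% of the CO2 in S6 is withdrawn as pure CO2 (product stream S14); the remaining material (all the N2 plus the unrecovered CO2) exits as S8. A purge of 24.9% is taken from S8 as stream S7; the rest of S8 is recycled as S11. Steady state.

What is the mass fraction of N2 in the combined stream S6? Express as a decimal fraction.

0.210

N2 enters only via S12 and leaves only via the purge: 493×0.105 = 0.249×(N2 in S8), and the membrane unit passes all N2, so N2 in S6 = N2 in S8 = 207.89 tonne/day.
CO2 in S6: m_A = 493×0.895 + (1−0.249)·(1−0.419)·m_A, so m_A = 441.24/0.5637 = 782.79 tonne/day.
S6 = 782.79 + 207.89 = 990.68 tonne/day.
N2 fraction in S6 = 207.89/990.68 = 0.210.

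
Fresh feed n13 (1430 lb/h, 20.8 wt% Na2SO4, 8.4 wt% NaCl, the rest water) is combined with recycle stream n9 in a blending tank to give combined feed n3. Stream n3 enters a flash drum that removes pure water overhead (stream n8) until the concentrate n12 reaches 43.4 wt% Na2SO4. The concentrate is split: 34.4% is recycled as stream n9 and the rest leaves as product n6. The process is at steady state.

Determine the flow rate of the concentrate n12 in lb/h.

1045 lb/h

Overall Na2SO4 balance (none leaves overhead): Na2SO4 in fresh feed = Na2SO4 in product, i.e. 1430×0.208 = (1−0.344)·n12·0.434.
n12 = 297.44/(0.434×0.656) = 1044.7 lb/h.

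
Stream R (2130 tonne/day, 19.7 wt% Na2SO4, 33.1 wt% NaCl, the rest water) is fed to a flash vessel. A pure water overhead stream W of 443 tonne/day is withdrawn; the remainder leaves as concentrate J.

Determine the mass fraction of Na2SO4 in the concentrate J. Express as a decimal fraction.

Na2SO4 is not removed: 2130×0.197 = 419.61 tonne/day of Na2SO4 enters J.
Concentrate = 2130 − 443 = 1687 tonne/day.
Mass fraction = 419.61/1687 = 0.249.

0.249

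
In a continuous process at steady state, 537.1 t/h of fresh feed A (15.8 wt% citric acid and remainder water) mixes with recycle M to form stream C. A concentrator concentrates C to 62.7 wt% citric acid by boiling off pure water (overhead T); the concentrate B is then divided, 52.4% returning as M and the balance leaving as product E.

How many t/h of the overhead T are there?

Overall citric acid balance (none leaves overhead): citric acid in fresh feed = citric acid in product, i.e. 537.1×0.158 = (1−0.524)·B·0.627.
B = 84.862/(0.627×0.476) = 284.34 t/h.
Recycle M = 0.524×284.34 = 148.99 t/h.
Combined feed C = 537.1 + 148.99 = 686.09 t/h.
Overhead T = C − B = 686.09 − 284.34 = 401.75 t/h.

401.8 t/h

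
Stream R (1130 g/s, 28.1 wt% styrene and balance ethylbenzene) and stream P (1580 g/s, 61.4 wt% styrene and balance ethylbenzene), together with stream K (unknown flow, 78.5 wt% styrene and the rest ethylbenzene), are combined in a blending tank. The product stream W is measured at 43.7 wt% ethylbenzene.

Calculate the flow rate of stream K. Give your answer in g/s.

1072 g/s

Let K be the unknown flow. Total out = 2710 + K.
ethylbenzene balance: 1422.3 + 0.215·K = 0.437·(2710 + K)
(0.215 − 0.437)·K = 0.437×2710 − 1422.3 = -238.08
K = -238.08 / -0.222 = 1072.4 g/s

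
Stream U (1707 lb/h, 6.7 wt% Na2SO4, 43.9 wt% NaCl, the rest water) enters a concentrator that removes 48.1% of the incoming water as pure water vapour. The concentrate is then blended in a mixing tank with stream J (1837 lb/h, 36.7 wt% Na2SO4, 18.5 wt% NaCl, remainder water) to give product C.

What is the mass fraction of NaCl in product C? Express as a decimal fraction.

0.3471

Vapour removed = 0.481×0.494×1707 = 405.61 lb/h; concentrate = 1301.4 lb/h.
NaCl reaching the mixer = 749.37 (from concentrate) + 1837×0.185 = 1089.2 lb/h.
Product flow = 1301.4 + 1837 = 3138.4 lb/h; NaCl fraction = 0.3471.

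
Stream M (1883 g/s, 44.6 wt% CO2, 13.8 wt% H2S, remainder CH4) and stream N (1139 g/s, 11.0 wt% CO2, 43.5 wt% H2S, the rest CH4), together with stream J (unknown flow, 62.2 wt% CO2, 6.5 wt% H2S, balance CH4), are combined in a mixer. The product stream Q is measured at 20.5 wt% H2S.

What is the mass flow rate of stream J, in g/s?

Let J be the unknown flow. Total out = 3022 + J.
H2S balance: 755.32 + 0.065·J = 0.205·(3022 + J)
(0.065 − 0.205)·J = 0.205×3022 − 755.32 = -135.81
J = -135.81 / -0.140 = 970.06 g/s

970.1 g/s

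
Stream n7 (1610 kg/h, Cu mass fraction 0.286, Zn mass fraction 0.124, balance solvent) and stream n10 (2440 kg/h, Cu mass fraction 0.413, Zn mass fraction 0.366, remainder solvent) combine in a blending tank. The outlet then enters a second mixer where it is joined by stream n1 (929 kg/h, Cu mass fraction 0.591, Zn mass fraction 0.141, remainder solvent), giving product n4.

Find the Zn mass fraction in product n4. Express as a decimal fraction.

Overall, product flow = 4979 kg/h.
Zn in = 1610×0.124 + 2440×0.366 + 929×0.141 = 1223.7 kg/h.
Zn fraction in n4 = 0.246.

0.246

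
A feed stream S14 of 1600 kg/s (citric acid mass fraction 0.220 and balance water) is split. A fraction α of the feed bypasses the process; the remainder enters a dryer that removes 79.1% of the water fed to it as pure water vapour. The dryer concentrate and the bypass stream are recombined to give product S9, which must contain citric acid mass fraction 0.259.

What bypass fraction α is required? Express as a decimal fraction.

0.756

All 1600×0.220 = 352 kg/s of citric acid reaches S9, so S9 = 352/0.259 = 1359.1 kg/s and vapour = 240.93 kg/s.
The evaporator receives (1−α)·1600 of feed at 0.780 water and removes 0.791 of that water:
0.791×0.780×(1−α)×1600 = 240.93
(1−α) = 240.93/987.17 = 0.2441;  α = 0.7559.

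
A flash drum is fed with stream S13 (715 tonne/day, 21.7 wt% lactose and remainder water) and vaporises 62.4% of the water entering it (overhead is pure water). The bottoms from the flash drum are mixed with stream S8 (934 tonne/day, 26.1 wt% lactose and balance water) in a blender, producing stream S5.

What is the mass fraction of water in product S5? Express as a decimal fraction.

0.693

Vapour removed = 0.624×0.783×715 = 349.34 tonne/day; concentrate = 365.66 tonne/day.
water reaching the mixer = 210.5 (from concentrate) + 934×0.739 = 900.73 tonne/day.
Product flow = 365.66 + 934 = 1299.7 tonne/day; water fraction = 0.693.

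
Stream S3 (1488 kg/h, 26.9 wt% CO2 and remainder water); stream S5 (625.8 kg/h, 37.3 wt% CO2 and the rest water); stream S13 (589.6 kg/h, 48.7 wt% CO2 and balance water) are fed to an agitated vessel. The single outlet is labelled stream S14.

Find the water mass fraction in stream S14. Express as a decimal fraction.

0.659

Total flow out = 1488 + 625.8 + 589.6 = 2703.4 kg/h.
water in = 1488×0.731 + 625.8×0.627 + 589.6×0.513 = 1782.6 kg/h.
water mass fraction in S14 = 1782.6/2703.4 = 0.659.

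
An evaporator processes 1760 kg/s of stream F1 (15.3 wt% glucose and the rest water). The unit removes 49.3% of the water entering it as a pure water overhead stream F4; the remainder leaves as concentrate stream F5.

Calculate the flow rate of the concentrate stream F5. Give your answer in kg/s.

water entering = 1760×0.847 = 1490.7 kg/s; overhead removed = 0.493×1490.7 = 734.92 kg/s.
Concentrate = 1760 − 734.92 = 1025.1 kg/s.

1025 kg/s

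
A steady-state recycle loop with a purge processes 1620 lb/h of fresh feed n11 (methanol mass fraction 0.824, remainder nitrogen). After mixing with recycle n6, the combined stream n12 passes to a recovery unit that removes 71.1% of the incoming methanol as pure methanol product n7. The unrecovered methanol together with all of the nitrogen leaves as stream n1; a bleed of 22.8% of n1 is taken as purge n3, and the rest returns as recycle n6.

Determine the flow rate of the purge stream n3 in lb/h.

398.3 lb/h

nitrogen enters only via n11 and leaves only via the purge: 1620×0.176 = 0.228×(nitrogen in n1), and the recovery unit passes all nitrogen, so nitrogen in n12 = nitrogen in n1 = 1250.5 lb/h.
methanol in n12: m_A = 1620×0.824 + (1−0.228)·(1−0.711)·m_A, so m_A = 1334.9/0.7769 = 1718.2 lb/h.
n1 = (1−0.711)×1718.2 + 1250.5 = 1747.1 lb/h.
Purge n3 = 0.228×1747.1 = 398.34 lb/h.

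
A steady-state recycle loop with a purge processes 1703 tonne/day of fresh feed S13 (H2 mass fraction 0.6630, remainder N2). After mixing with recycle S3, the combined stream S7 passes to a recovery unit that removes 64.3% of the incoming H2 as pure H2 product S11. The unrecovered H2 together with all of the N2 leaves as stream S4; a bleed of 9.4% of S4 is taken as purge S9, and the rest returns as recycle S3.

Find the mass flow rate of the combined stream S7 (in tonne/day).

7774 tonne/day

N2 enters only via S13 and leaves only via the purge: 1703×0.337 = 0.094×(N2 in S4), and the recovery unit passes all N2, so N2 in S7 = N2 in S4 = 6105.4 tonne/day.
H2 in S7: m_A = 1703×0.663 + (1−0.094)·(1−0.643)·m_A, so m_A = 1129.1/0.6766 = 1668.9 tonne/day.
S7 = 1668.9 + 6105.4 = 7774.3 tonne/day.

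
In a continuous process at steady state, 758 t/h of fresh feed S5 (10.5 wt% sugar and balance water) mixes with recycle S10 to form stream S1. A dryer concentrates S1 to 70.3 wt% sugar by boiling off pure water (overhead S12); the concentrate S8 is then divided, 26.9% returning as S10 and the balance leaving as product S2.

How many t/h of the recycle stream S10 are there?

Overall sugar balance (none leaves overhead): sugar in fresh feed = sugar in product, i.e. 758×0.105 = (1−0.269)·S8·0.703.
S8 = 79.59/(0.703×0.731) = 154.88 t/h.
Recycle S10 = 0.269×154.88 = 41.662 t/h.

41.66 t/h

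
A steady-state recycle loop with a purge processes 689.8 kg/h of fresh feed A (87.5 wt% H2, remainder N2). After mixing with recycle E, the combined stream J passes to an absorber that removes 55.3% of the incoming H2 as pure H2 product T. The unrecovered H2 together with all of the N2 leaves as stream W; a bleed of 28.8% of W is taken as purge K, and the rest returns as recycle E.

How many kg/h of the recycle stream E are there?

N2 enters only via A and leaves only via the purge: 689.8×0.125 = 0.288×(N2 in W), and the absorber passes all N2, so N2 in J = N2 in W = 299.39 kg/h.
H2 in J: m_A = 689.8×0.875 + (1−0.288)·(1−0.553)·m_A, so m_A = 603.57/0.6817 = 885.35 kg/h.
W = (1−0.553)×885.35 + 299.39 = 695.14 kg/h.
Recycle E = (1−0.288)×695.14 = 494.94 kg/h.

494.9 kg/h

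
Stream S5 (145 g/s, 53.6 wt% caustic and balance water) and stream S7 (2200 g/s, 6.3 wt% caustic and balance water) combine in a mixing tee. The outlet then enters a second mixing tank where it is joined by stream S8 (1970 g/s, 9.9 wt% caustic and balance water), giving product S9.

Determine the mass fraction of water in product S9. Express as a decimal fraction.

0.905

Overall, product flow = 4315 g/s.
water in = 145×0.464 + 2200×0.937 + 1970×0.901 = 3903.7 g/s.
water fraction in S9 = 0.905.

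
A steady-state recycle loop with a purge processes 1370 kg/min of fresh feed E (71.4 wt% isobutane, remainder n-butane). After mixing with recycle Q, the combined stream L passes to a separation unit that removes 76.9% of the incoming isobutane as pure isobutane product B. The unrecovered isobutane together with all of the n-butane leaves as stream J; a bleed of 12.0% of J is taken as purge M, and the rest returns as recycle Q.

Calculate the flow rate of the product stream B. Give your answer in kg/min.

944.1 kg/min

isobutane in L: m_A = 1370×0.714 + (1−0.120)·(1−0.769)·m_A, so m_A = 978.18/0.7967 = 1227.8 kg/min.
Product B = 0.769×1227.8 = 944.15 kg/min.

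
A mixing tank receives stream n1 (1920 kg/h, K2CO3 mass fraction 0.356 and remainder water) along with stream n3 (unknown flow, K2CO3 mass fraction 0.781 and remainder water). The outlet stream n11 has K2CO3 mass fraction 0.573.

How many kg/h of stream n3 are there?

Let n3 be the unknown flow. Total out = 1920 + n3.
K2CO3 balance: 683.52 + 0.781·n3 = 0.573·(1920 + n3)
(0.781 − 0.573)·n3 = 0.573×1920 − 683.52 = 416.64
n3 = 416.64 / 0.208 = 2003.1 kg/h

2003 kg/h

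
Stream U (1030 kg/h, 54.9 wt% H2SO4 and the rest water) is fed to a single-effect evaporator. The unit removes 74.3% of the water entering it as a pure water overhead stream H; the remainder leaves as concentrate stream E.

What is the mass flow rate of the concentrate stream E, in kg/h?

water entering = 1030×0.451 = 464.53 kg/h; overhead removed = 0.743×464.53 = 345.15 kg/h.
Concentrate = 1030 − 345.15 = 684.85 kg/h.

684.9 kg/h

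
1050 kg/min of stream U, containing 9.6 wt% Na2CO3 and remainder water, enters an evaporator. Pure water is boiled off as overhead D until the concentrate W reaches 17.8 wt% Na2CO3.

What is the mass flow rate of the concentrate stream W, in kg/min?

566.3 kg/min

Na2CO3 is conserved: 1050×0.096 = 100.8 kg/min all reports to the concentrate.
Concentrate = 100.8/(target fraction) = 566.29 kg/min.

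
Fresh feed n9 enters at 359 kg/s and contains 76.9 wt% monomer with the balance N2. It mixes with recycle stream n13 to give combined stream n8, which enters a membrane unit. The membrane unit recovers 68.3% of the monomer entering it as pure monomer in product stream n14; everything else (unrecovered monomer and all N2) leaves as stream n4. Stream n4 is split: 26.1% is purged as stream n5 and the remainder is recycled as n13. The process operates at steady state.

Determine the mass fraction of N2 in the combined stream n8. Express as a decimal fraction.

N2 enters only via n9 and leaves only via the purge: 359×0.231 = 0.261×(N2 in n4), and the membrane unit passes all N2, so N2 in n8 = N2 in n4 = 317.74 kg/s.
monomer in n8: m_A = 359×0.769 + (1−0.261)·(1−0.683)·m_A, so m_A = 276.07/0.7657 = 360.53 kg/s.
n8 = 360.53 + 317.74 = 678.27 kg/s.
N2 fraction in n8 = 317.74/678.27 = 0.468.

0.468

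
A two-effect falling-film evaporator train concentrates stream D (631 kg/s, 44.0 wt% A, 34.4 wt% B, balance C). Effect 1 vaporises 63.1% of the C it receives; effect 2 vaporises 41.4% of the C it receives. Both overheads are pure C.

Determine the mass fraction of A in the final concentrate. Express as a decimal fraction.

0.5297

C in feed = 631×0.216 = 136.3 kg/s.
After stage 1: C left = (1−0.631)×136.3 = 50.293; stream total = 545 kg/s.
After stage 2: C left = (1−0.414)×50.293 = 29.472; final concentrate = 524.18 kg/s.
A fraction = 277.64/524.18 = 0.5297.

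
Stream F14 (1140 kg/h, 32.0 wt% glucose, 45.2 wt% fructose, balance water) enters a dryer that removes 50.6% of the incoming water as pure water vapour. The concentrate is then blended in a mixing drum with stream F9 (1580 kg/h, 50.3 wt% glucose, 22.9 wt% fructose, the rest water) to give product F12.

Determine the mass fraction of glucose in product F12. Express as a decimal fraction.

Vapour removed = 0.506×0.228×1140 = 131.52 kg/h; concentrate = 1008.5 kg/h.
glucose reaching the mixer = 364.8 (from concentrate) + 1580×0.503 = 1159.5 kg/h.
Product flow = 1008.5 + 1580 = 2588.5 kg/h; glucose fraction = 0.4480.

0.4480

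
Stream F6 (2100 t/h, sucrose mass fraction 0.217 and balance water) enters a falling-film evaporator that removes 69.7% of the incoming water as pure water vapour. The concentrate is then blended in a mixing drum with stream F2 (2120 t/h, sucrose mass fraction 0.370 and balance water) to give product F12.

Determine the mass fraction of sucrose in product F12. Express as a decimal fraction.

0.403

Vapour removed = 0.697×0.783×2100 = 1146.1 t/h; concentrate = 953.92 t/h.
sucrose reaching the mixer = 455.7 (from concentrate) + 2120×0.370 = 1240.1 t/h.
Product flow = 953.92 + 2120 = 3073.9 t/h; sucrose fraction = 0.403.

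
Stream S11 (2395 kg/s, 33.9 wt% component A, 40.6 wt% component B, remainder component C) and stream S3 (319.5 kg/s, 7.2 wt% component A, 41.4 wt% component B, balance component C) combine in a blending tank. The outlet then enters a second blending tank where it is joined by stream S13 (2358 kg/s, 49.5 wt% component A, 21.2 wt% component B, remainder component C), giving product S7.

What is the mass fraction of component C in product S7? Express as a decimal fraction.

0.289

Overall, product flow = 5072.5 kg/s.
component C in = 2395×0.255 + 319.5×0.514 + 2358×0.293 = 1465.8 kg/s.
component C fraction in S7 = 0.289.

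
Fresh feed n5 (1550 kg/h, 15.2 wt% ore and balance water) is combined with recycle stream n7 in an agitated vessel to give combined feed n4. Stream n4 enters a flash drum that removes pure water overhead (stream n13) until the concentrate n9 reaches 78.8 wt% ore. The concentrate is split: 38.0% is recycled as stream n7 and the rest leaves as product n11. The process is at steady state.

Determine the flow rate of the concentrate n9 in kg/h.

482.2 kg/h

Overall ore balance (none leaves overhead): ore in fresh feed = ore in product, i.e. 1550×0.152 = (1−0.380)·n9·0.788.
n9 = 235.6/(0.788×0.620) = 482.23 kg/h.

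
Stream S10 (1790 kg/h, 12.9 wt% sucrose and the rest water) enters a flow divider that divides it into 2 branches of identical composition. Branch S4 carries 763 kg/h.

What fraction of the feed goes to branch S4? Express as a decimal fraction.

Fraction to S4 = 763/1790 = 0.4263.

0.426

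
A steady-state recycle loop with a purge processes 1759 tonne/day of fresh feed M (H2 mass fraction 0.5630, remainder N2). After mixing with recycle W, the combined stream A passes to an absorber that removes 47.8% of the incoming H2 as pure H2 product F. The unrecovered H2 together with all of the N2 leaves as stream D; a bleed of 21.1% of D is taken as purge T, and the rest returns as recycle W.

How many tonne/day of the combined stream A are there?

N2 enters only via M and leaves only via the purge: 1759×0.437 = 0.211×(N2 in D), and the absorber passes all N2, so N2 in A = N2 in D = 3643 tonne/day.
H2 in A: m_A = 1759×0.563 + (1−0.211)·(1−0.478)·m_A, so m_A = 990.32/0.5881 = 1683.8 tonne/day.
A = 1683.8 + 3643 = 5326.9 tonne/day.

5327 tonne/day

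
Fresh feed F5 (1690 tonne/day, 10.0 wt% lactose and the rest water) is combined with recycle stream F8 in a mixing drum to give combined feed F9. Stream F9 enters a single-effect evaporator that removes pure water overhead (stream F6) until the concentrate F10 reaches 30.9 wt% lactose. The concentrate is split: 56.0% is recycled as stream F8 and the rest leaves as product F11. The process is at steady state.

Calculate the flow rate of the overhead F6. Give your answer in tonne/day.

Overall lactose balance (none leaves overhead): lactose in fresh feed = lactose in product, i.e. 1690×0.100 = (1−0.560)·F10·0.309.
F10 = 169/(0.309×0.440) = 1243 tonne/day.
Recycle F8 = 0.560×1243 = 696.09 tonne/day.
Combined feed F9 = 1690 + 696.09 = 2386.1 tonne/day.
Overhead F6 = F9 − F10 = 2386.1 − 1243 = 1143.1 tonne/day.

1143 tonne/day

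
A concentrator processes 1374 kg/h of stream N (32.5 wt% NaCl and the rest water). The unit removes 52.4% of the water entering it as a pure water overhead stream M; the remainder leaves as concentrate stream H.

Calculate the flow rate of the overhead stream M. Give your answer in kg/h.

486 kg/h

water entering = 1374×0.675 = 927.45 kg/h; overhead removed = 0.524×927.45 = 485.98 kg/h.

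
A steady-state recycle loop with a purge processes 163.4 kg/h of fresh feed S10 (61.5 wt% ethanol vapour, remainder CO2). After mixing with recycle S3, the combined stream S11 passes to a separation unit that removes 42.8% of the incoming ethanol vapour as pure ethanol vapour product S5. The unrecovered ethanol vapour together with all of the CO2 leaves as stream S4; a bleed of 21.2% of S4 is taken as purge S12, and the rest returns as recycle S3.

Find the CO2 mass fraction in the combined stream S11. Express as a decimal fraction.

0.619

CO2 enters only via S10 and leaves only via the purge: 163.4×0.385 = 0.212×(CO2 in S4), and the separation unit passes all CO2, so CO2 in S11 = CO2 in S4 = 296.74 kg/h.
ethanol vapour in S11: m_A = 163.4×0.615 + (1−0.212)·(1−0.428)·m_A, so m_A = 100.49/0.5493 = 182.96 kg/h.
S11 = 182.96 + 296.74 = 479.7 kg/h.
CO2 fraction in S11 = 296.74/479.7 = 0.619.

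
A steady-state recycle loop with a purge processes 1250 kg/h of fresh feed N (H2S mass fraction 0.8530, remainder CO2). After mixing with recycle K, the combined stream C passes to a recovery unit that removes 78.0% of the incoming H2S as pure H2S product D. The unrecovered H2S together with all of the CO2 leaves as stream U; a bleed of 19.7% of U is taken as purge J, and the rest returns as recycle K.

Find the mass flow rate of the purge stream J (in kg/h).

239.9 kg/h

CO2 enters only via N and leaves only via the purge: 1250×0.147 = 0.197×(CO2 in U), and the recovery unit passes all CO2, so CO2 in C = CO2 in U = 932.74 kg/h.
H2S in C: m_A = 1250×0.853 + (1−0.197)·(1−0.780)·m_A, so m_A = 1066.2/0.8233 = 1295 kg/h.
U = (1−0.780)×1295 + 932.74 = 1217.6 kg/h.
Purge J = 0.197×1217.6 = 239.88 kg/h.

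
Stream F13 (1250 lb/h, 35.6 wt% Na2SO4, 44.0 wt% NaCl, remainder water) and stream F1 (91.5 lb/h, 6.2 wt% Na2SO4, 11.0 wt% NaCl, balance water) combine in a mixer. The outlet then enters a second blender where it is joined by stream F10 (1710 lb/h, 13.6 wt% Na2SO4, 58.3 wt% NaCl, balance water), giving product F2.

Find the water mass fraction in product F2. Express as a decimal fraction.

Overall, product flow = 3051.5 lb/h.
water in = 1250×0.204 + 91.5×0.828 + 1710×0.281 = 811.27 lb/h.
water fraction in F2 = 0.266.

0.266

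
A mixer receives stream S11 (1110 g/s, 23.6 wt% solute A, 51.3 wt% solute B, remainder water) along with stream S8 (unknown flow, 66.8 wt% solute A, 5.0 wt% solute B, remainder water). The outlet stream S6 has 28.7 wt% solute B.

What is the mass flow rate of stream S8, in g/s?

1058 g/s

Let S8 be the unknown flow. Total out = 1110 + S8.
solute B balance: 569.43 + 0.050·S8 = 0.287·(1110 + S8)
(0.050 − 0.287)·S8 = 0.287×1110 − 569.43 = -250.86
S8 = -250.86 / -0.237 = 1058.5 g/s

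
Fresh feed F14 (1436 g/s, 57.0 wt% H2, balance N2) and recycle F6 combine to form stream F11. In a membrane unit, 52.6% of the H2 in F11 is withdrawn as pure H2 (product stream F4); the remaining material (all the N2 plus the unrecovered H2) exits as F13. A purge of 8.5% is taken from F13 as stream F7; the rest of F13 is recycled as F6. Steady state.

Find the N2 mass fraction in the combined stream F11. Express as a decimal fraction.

0.8340

N2 enters only via F14 and leaves only via the purge: 1436×0.430 = 0.085×(N2 in F13), and the membrane unit passes all N2, so N2 in F11 = N2 in F13 = 7264.5 g/s.
H2 in F11: m_A = 1436×0.570 + (1−0.085)·(1−0.526)·m_A, so m_A = 818.52/0.5663 = 1445.4 g/s.
F11 = 1445.4 + 7264.5 = 8709.9 g/s.
N2 fraction in F11 = 7264.5/8709.9 = 0.8340.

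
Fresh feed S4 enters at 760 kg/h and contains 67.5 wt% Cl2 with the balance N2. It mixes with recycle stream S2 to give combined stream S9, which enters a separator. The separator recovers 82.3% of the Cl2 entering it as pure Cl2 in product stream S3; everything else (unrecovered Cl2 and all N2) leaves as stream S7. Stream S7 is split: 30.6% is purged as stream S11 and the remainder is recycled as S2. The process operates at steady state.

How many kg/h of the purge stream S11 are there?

278.7 kg/h

N2 enters only via S4 and leaves only via the purge: 760×0.325 = 0.306×(N2 in S7), and the separator passes all N2, so N2 in S9 = N2 in S7 = 807.19 kg/h.
Cl2 in S9: m_A = 760×0.675 + (1−0.306)·(1−0.823)·m_A, so m_A = 513/0.8772 = 584.84 kg/h.
S7 = (1−0.823)×584.84 + 807.19 = 910.71 kg/h.
Purge S11 = 0.306×910.71 = 278.68 kg/h.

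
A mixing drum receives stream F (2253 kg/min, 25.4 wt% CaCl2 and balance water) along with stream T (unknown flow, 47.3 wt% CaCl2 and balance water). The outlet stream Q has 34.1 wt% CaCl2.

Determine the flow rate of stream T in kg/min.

1485 kg/min

Let T be the unknown flow. Total out = 2253 + T.
CaCl2 balance: 572.26 + 0.473·T = 0.341·(2253 + T)
(0.473 − 0.341)·T = 0.341×2253 − 572.26 = 196.01
T = 196.01 / 0.132 = 1484.9 kg/min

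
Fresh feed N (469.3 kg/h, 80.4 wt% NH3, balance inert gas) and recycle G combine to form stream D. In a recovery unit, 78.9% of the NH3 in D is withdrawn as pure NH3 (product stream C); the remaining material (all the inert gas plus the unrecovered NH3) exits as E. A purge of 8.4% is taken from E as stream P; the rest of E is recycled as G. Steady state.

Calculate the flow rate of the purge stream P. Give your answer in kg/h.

inert gas enters only via N and leaves only via the purge: 469.3×0.196 = 0.084×(inert gas in E), and the recovery unit passes all inert gas, so inert gas in D = inert gas in E = 1095 kg/h.
NH3 in D: m_A = 469.3×0.804 + (1−0.084)·(1−0.789)·m_A, so m_A = 377.32/0.8067 = 467.72 kg/h.
E = (1−0.789)×467.72 + 1095 = 1193.7 kg/h.
Purge P = 0.084×1193.7 = 100.27 kg/h.

100.3 kg/h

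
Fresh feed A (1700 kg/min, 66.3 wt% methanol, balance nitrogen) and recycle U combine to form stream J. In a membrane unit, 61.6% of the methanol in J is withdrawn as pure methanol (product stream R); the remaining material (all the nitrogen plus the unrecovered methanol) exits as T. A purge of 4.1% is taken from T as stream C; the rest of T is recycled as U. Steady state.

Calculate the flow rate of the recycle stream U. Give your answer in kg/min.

14060 kg/min

nitrogen enters only via A and leaves only via the purge: 1700×0.337 = 0.041×(nitrogen in T), and the membrane unit passes all nitrogen, so nitrogen in J = nitrogen in T = 13973 kg/min.
methanol in J: m_A = 1700×0.663 + (1−0.041)·(1−0.616)·m_A, so m_A = 1127.1/0.6317 = 1784.1 kg/min.
T = (1−0.616)×1784.1 + 13973 = 14658 kg/min.
Recycle U = (1−0.041)×14658 = 14057 kg/min.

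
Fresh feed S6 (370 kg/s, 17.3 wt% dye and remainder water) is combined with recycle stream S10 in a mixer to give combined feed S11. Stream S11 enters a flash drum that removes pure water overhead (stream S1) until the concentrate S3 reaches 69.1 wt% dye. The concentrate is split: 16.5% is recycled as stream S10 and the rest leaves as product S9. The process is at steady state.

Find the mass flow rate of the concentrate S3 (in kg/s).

Overall dye balance (none leaves overhead): dye in fresh feed = dye in product, i.e. 370×0.173 = (1−0.165)·S3·0.691.
S3 = 64.01/(0.691×0.835) = 110.94 kg/s.

110.9 kg/s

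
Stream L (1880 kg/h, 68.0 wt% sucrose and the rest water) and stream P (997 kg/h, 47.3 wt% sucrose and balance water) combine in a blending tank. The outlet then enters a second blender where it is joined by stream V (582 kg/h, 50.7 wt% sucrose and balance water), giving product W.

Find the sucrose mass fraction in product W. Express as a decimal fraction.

Overall, product flow = 3459 kg/h.
sucrose in = 1880×0.680 + 997×0.473 + 582×0.507 = 2045.1 kg/h.
sucrose fraction in W = 0.5912.

0.5912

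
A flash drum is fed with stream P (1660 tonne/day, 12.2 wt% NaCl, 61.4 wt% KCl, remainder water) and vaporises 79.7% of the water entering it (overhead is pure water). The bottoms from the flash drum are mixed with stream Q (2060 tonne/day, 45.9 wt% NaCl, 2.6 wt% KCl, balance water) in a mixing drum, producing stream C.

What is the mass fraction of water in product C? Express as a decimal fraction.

0.341

Vapour removed = 0.797×0.264×1660 = 349.28 tonne/day; concentrate = 1310.7 tonne/day.
water reaching the mixer = 88.963 (from concentrate) + 2060×0.515 = 1149.9 tonne/day.
Product flow = 1310.7 + 2060 = 3370.7 tonne/day; water fraction = 0.341.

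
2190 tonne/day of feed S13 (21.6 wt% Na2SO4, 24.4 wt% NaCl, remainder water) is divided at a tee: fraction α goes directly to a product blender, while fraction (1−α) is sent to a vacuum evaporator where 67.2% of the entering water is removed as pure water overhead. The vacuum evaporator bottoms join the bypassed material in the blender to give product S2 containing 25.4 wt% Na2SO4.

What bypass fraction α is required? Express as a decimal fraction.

0.588

All 2190×0.216 = 473.04 tonne/day of Na2SO4 reaches S2, so S2 = 473.04/0.254 = 1862.4 tonne/day and vapour = 327.64 tonne/day.
The evaporator receives (1−α)·2190 of feed at 0.540 water and removes 0.672 of that water:
0.672×0.540×(1−α)×2190 = 327.64
(1−α) = 327.64/794.71 = 0.4123;  α = 0.5877.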